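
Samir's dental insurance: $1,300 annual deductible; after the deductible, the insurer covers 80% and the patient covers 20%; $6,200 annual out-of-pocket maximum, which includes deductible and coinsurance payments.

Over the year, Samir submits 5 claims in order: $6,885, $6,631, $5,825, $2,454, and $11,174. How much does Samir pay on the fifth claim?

Claim 1 ($6,885): $1,300 finishes the deductible; $5,585 goes to coinsurance; 20% of $5,585 = $1,117. Cost to patient: $2,417. OOP to date $2,417.
Claim 2 ($6,631): deductible met; 20% of $6,631 = $1,326.20. Patient owes $1,326.20 (running OOP $3,743.20).
Claim 3 ($5,825): deductible met; 20% of $5,825 = $1,165. Patient pays $1,165; OOP now $4,908.20.
Claim 4 ($2,454): deductible met; 20% of $2,454 = $490.80. Patient pays $490.80; OOP now $5,399.
Claim 5 ($11,174): 20% coinsurance on $11,174 = $2,234.80. Adding that to $5,399 gives $7,633.80, past the $6,200 cap; patient pays only $6,200 − $5,399 = $801.

$801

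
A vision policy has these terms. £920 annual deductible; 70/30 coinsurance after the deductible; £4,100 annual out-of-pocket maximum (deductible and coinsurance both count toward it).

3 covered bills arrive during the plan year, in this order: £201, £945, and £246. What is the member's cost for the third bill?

#1 (£201): fully absorbed by the deductible. Cost to member: £201. OOP to date £201.
#2 (£945): £719 to deductible, leaving £226; member's 30% is £67.80. Cost to member: £786.80. OOP to date £987.80.
#3 (£246): deductible already satisfied, so member's share is 30% × £246 = £73.80. Member pays £73.80; OOP now £1,061.60.

£73.80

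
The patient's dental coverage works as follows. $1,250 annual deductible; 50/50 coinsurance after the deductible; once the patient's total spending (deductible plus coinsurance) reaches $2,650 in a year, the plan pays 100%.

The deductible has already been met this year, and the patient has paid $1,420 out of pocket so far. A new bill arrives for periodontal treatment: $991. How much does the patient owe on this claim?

$495.50

The deductible is already satisfied, so the full bill goes to coinsurance.
Patient's 50% share of $991 is $495.50.
Year-to-date out-of-pocket becomes $1,420 + $495.50 = $1,915.50, still under the $2,650 maximum, so no cap applies.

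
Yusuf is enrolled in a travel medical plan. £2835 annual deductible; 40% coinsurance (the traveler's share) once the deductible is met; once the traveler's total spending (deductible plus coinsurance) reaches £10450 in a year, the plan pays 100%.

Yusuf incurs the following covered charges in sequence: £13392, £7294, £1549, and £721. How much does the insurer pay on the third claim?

Bill 1, £13392: £2835 finishes the deductible; £10557 goes to coinsurance; 40% of £10557 = £4222.80. Traveler pays £7057.80; OOP now £7057.80. Plan pays £13392 − £7057.80 = £6334.20.
Bill 2, £7294: deductible already satisfied, so traveler's share is 40% × £7294 = £2917.60. Cost to traveler: £2917.60. OOP to date £9975.40. Insurer: £7294 − £2917.60 = £4376.40.
Bill 3, £1549: deductible met; 40% of £1549 = £619.60. OOP would hit £10595 > £10450, so the cap limits the traveler to £10450 − £9975.40 = £474.60. Plan pays £1549 − £474.60 = £1074.40.

£1074.40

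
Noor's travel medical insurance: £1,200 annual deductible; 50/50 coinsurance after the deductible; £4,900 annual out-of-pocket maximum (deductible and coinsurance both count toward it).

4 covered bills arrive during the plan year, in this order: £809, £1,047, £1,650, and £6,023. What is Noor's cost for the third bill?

#1 (£809): all of it applies to the deductible. Cost to traveler: £809. OOP to date £809.
#2 (£1,047): £391 finishes the deductible; £656 goes to coinsurance; traveler's 50% is £328. Cost to traveler: £719. OOP to date £1,528.
#3 (£1,650): deductible met; 50% of £1,650 = £825. Cost to traveler: £825. OOP to date £2,353.

£825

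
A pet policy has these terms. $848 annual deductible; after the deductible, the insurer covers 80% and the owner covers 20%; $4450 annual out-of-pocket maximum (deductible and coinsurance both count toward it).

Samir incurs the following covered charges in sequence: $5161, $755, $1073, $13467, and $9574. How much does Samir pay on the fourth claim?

$2373.80

Claim 1 ($5161): $848 to deductible, leaving $4313; coinsurance $4313 × 20% = $862.60. Owner pays $1710.60; OOP now $1710.60.
Claim 2 ($755): 20% coinsurance on $755 = $151. Owner pays $151; OOP now $1861.60.
Claim 3 ($1073): 20% coinsurance on $1073 = $214.60. Owner pays $214.60; OOP now $2076.20.
Claim 4 ($13467): 20% coinsurance on $13467 = $2693.40. That would push OOP to $4769.60, over the $4450 cap, so owner pays $4450 − $2076.20 = $2373.80.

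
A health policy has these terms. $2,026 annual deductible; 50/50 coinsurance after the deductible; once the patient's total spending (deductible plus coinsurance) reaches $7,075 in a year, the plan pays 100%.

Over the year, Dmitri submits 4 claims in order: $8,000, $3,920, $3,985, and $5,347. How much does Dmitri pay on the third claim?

#1 ($8,000): deductible takes $2,026, $5,974 remains; coinsurance $5,974 × 50% = $2,987. Patient owes $5,013 (running OOP $5,013).
#2 ($3,920): deductible already satisfied, so patient's share is 50% × $3,920 = $1,960. Cost to patient: $1,960. OOP to date $6,973.
#3 ($3,985): 50% coinsurance on $3,985 = $1,992.50. OOP would hit $8,965.50 > $7,075, so the cap limits the patient to $7,075 − $6,973 = $102.

$102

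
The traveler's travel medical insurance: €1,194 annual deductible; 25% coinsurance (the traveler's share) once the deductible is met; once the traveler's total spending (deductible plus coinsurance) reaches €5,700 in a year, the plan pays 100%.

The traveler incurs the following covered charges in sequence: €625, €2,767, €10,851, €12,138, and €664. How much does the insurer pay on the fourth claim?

€10,894.25

Claim 1 (€625): all of it applies to the deductible. Traveler pays €625; OOP now €625. Insurer: €625 − €625 = €0.
Claim 2 (€2,767): deductible takes €569, €2,198 remains; 25% of €2,198 = €549.50. Traveler owes €1,118.50 (running OOP €1,743.50). Plan pays €2,767 − €1,118.50 = €1,648.50.
Claim 3 (€10,851): deductible already satisfied, so traveler's share is 25% × €10,851 = €2,712.75. Cost to traveler: €2,712.75. OOP to date €4,456.25. Plan pays €10,851 − €2,712.75 = €8,138.25.
Claim 4 (€12,138): 25% coinsurance on €12,138 = €3,034.50. Adding that to €4,456.25 gives €7,490.75, past the €5,700 cap; traveler pays only €5,700 − €4,456.25 = €1,243.75. Plan pays €12,138 − €1,243.75 = €10,894.25.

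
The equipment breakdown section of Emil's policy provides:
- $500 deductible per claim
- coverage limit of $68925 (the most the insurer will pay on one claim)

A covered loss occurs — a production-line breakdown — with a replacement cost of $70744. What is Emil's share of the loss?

After the deductible, $70744 − $500 = $70244 remains.
$70244 exceeds the $68925 limit, so the insurer pays the limit: $68925.
Business owner's share is the uncovered remainder: $70744 − $68925 = $1819.

$1819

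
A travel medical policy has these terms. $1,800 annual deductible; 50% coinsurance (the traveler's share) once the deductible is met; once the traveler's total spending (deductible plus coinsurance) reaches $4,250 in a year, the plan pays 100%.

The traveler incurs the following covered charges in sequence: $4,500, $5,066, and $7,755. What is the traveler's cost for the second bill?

$1,100

Claim 1 ($4,500): deductible takes $1,800, $2,700 remains; traveler's 50% is $1,350. Cost to traveler: $3,150. OOP to date $3,150.
Claim 2 ($5,066): 50% coinsurance on $5,066 = $2,533. That would push OOP to $5,683, over the $4,250 cap, so traveler pays $4,250 − $3,150 = $1,100.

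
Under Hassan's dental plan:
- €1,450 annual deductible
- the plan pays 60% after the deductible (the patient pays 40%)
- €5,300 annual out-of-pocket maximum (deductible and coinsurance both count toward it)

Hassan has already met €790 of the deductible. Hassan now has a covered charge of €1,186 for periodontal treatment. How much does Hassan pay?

Remaining deductible: €1,450 − €790 = €660.
The remaining €526 (= €1,186 − €660) moves to coinsurance.
40% of €526 = €210.40 falls to the patient.
Patient responsibility before any cap: €660 + €210.40 = €870.40.
Total out-of-pocket so far would be €790 + €870.40 = €1,660.40, below the €5,300 cap — no reduction.

€870.40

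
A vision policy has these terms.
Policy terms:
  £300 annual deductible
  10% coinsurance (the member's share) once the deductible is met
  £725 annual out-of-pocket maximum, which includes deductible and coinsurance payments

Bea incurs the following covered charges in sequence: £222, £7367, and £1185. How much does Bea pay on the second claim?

Claim 1 (£222): all of it applies to the deductible. Member pays £222; OOP now £222.
Claim 2 (£7367): £78 to deductible, leaving £7289; 10% of £7289 = £728.90. Together that's £78 + £728.90 = £806.90. OOP would hit £1028.90 > £725, so the cap limits the member to £725 − £222 = £503.

£503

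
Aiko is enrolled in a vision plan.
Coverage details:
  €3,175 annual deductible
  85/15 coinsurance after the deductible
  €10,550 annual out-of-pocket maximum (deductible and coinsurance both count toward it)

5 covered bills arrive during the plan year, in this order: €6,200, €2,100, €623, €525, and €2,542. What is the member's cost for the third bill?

Claim 1 (€6,200): €3,175 to deductible, leaving €3,025; coinsurance €3,025 × 15% = €453.75. Cost to member: €3,628.75. OOP to date €3,628.75.
Claim 2 (€2,100): 15% coinsurance on €2,100 = €315. Member pays €315; OOP now €3,943.75.
Claim 3 (€623): 15% coinsurance on €623 = €93.45. Member owes €93.45 (running OOP €4,037.20).

€93.45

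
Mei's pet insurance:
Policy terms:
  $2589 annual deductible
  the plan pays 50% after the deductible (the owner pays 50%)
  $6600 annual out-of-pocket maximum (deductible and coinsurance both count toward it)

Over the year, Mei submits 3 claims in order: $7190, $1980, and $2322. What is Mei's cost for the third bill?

$720.50

Bill 1, $7190: $2589 to deductible, leaving $4601; owner's 50% is $2300.50. Cost to owner: $4889.50. OOP to date $4889.50.
Bill 2, $1980: 50% coinsurance on $1980 = $990. Cost to owner: $990. OOP to date $5879.50.
Bill 3, $2322: deductible already satisfied, so owner's share is 50% × $2322 = $1161. That would push OOP to $7040.50, over the $6600 cap, so owner pays $6600 − $5879.50 = $720.50.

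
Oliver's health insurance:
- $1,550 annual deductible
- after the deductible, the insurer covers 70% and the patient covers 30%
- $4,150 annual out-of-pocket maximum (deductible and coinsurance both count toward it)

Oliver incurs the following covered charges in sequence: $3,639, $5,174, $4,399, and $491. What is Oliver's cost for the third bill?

#1 ($3,639): $1,550 finishes the deductible; $2,089 goes to coinsurance; 30% of $2,089 = $626.70. Patient pays $2,176.70; OOP now $2,176.70.
#2 ($5,174): deductible met; 30% of $5,174 = $1,552.20. Patient pays $1,552.20; OOP now $3,728.90.
#3 ($4,399): 30% coinsurance on $4,399 = $1,319.70. OOP would hit $5,048.60 > $4,150, so the cap limits the patient to $4,150 − $3,728.90 = $421.10.

$421.10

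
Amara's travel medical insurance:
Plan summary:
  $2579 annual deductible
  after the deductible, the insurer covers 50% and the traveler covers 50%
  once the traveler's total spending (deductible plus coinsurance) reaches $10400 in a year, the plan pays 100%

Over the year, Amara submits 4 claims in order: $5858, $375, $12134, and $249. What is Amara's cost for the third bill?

Claim 1 — $5858: $2579 finishes the deductible; $3279 goes to coinsurance; 50% of $3279 = $1639.50. Traveler pays $4218.50; OOP now $4218.50.
Claim 2 — $375: deductible met; 50% of $375 = $187.50. Cost to traveler: $187.50. OOP to date $4406.
Claim 3 — $12134: deductible already satisfied, so traveler's share is 50% × $12134 = $6067. Adding that to $4406 gives $10473, past the $10400 cap; traveler pays only $10400 − $4406 = $5994.

$5994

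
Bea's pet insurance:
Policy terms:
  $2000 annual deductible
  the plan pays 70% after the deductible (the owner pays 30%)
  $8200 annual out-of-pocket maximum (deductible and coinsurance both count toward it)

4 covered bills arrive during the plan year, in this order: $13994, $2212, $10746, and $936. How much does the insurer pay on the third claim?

$8807.80

#1 ($13994): $2000 to deductible, leaving $11994; 30% of $11994 = $3598.20. Owner owes $5598.20 (running OOP $5598.20). Insurer: $13994 − $5598.20 = $8395.80.
#2 ($2212): deductible already satisfied, so owner's share is 30% × $2212 = $663.60. Owner owes $663.60 (running OOP $6261.80). Insurer: $2212 − $663.60 = $1548.40.
#3 ($10746): 30% coinsurance on $10746 = $3223.80. OOP would hit $9485.60 > $8200, so the cap limits the owner to $8200 − $6261.80 = $1938.20. Insurer: $10746 − $1938.20 = $8807.80.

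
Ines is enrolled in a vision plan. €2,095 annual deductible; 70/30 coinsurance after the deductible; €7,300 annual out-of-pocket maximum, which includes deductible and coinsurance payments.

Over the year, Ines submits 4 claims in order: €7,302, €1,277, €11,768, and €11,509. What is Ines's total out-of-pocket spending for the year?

Claim 1 (€7,302): deductible takes €2,095, €5,207 remains; 30% of €5,207 = €1,562.10. Member owes €3,657.10 (running OOP €3,657.10).
Claim 2 (€1,277): deductible already satisfied, so member's share is 30% × €1,277 = €383.10. Member owes €383.10 (running OOP €4,040.20).
Claim 3 (€11,768): deductible already satisfied, so member's share is 30% × €11,768 = €3,530.40. OOP would hit €7,570.60 > €7,300, so the cap limits the member to €7,300 − €4,040.20 = €3,259.80.
Claim 4 (€11,509): 30% coinsurance on €11,509 = €3,452.70. OOP would hit €10,752.70 > €7,300, so the cap limits the member to €7,300 − €7,300 = €0.
Summing the member's payments: €3,657.10 + €383.10 + €3,259.80 + €0 = €7,300.

€7,300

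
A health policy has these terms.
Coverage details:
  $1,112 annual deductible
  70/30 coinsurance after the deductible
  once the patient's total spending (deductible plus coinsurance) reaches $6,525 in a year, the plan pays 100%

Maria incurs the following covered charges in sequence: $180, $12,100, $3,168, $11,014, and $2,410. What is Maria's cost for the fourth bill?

Bill 1, $180: fully absorbed by the deductible. Patient owes $180 (running OOP $180).
Bill 2, $12,100: deductible takes $932, $11,168 remains; patient's 30% is $3,350.40. Patient owes $4,282.40 (running OOP $4,462.40).
Bill 3, $3,168: 30% coinsurance on $3,168 = $950.40. Patient owes $950.40 (running OOP $5,412.80).
Bill 4, $11,014: deductible met; 30% of $11,014 = $3,304.20. OOP would hit $8,717 > $6,525, so the cap limits the patient to $6,525 − $5,412.80 = $1,112.20.

$1,112.20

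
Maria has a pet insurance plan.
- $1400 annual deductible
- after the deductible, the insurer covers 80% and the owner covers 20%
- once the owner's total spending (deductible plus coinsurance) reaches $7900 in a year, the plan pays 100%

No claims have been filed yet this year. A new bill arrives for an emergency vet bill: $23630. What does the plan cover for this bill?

$17784

Nothing has been paid toward the $1400 deductible, so the first $1400 of this charge is applied there.
After the $1400 deductible portion, $23630 − $1400 = $22230 is subject to coinsurance.
Owner's 20% share of $22230 is $4446.
So the owner owes $1400 + $4446 = $5846 before any cap.
Total out-of-pocket so far would be $0 + $5846 = $5846, below the $7900 cap — no reduction.
The insurer covers the remainder: $23630 − $5846 = $17784.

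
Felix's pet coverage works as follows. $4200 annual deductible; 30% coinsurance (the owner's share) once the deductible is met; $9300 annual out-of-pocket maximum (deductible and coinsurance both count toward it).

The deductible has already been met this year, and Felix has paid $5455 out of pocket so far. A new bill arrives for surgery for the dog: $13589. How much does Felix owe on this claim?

$3845

With the deductible met, the entire $13589 is subject to coinsurance.
30% of $13589 = $4076.70 falls to the owner.
Adding $4076.70 to the $5455 already spent would give $9531.70, which exceeds the $9300 cap; the owner pays just $9300 − $5455 = $3845.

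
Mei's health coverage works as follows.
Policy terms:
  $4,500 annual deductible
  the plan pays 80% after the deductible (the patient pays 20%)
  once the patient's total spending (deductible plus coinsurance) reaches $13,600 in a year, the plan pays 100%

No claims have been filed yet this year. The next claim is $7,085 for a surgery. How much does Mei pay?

$5,017

Nothing has been paid toward the $4,500 deductible, so the first $4,500 of this charge is applied there.
The remaining $2,585 (= $7,085 − $4,500) moves to coinsurance.
20% of $2,585 = $517 falls to the patient.
That puts the patient's cost at $4,500 + $517 = $5,017 before any cap.
Cumulative spending $0 + $5,017 = $5,017 stays under the $13,600 maximum.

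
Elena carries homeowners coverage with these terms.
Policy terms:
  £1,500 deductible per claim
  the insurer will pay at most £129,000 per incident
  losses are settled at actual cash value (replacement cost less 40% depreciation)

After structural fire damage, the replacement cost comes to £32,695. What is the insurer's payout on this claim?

At 40% depreciation, ACV = £32,695 − £13,078 = £19,617.
After the deductible, £19,617 − £1,500 = £18,117 remains.
£18,117 ≤ £129,000, so the limit doesn't bind; insurer pays £18,117.

£18,117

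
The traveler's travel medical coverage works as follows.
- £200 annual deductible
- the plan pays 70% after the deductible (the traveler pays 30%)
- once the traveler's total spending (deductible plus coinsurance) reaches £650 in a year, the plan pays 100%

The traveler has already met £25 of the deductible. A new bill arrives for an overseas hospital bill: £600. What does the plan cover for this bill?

£297.50

Deductible still to meet: £200 − £25 = £175.
That leaves £600 − £175 = £425 for coinsurance.
Coinsurance: £425 × 30% = £127.50.
So the traveler owes £175 + £127.50 = £302.50 before any cap.
Year-to-date out-of-pocket becomes £25 + £302.50 = £327.50, still under the £650 maximum, so no cap applies.
The insurer covers the remainder: £600 − £302.50 = £297.50.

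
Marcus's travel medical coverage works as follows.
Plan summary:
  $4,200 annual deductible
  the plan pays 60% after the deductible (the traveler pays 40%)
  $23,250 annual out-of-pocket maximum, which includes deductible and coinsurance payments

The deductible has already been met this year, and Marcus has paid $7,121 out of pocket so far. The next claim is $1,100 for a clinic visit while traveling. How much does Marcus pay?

$440

With the deductible met, the entire $1,100 is subject to coinsurance.
Traveler's 40% share of $1,100 is $440.
Cumulative spending $7,121 + $440 = $7,561 stays under the $23,250 maximum.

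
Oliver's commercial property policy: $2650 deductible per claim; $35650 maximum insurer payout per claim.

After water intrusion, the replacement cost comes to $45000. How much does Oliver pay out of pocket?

$9350

Less the $2650 deductible: $45000 − $2650 = $42350.
$42350 exceeds the $35650 limit, so the insurer pays the limit: $35650.
Business's share is the uncovered remainder: $45000 − $35650 = $9350.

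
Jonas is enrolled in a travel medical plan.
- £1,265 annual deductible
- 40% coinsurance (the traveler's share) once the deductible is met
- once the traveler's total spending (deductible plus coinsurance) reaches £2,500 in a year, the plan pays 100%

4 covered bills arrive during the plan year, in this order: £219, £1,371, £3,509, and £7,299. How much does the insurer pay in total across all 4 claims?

£9,898

Claim 1 (£219): entire amount goes to the deductible. Cost to traveler: £219. OOP to date £219. Plan pays £219 − £219 = £0.
Claim 2 (£1,371): deductible takes £1,046, £325 remains; coinsurance £325 × 40% = £130. Traveler pays £1,176; OOP now £1,395. Insurer: £1,371 − £1,176 = £195.
Claim 3 (£3,509): 40% coinsurance on £3,509 = £1,403.60. Adding that to £1,395 gives £2,798.60, past the £2,500 cap; traveler pays only £2,500 − £1,395 = £1,105. Plan pays £3,509 − £1,105 = £2,404.
Claim 4 (£7,299): deductible already satisfied, so traveler's share is 40% × £7,299 = £2,919.60. That would push OOP to £5,419.60, over the £2,500 cap, so traveler pays £2,500 − £2,500 = £0. Insurer: £7,299 − £0 = £7,299.
Insurer total: £0 + £195 + £2,404 + £7,299 = £9,898.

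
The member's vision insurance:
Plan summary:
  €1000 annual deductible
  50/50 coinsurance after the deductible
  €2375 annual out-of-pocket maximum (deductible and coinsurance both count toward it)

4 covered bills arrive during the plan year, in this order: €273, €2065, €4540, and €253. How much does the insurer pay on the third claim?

#1 (€273): fully absorbed by the deductible. Cost to member: €273. OOP to date €273. Insurer: €273 − €273 = €0.
#2 (€2065): €727 to deductible, leaving €1338; 50% of €1338 = €669. Member owes €1396 (running OOP €1669). Insurer: €2065 − €1396 = €669.
#3 (€4540): 50% coinsurance on €4540 = €2270. Adding that to €1669 gives €3939, past the €2375 cap; member pays only €2375 − €1669 = €706. Plan pays €4540 − €706 = €3834.

€3834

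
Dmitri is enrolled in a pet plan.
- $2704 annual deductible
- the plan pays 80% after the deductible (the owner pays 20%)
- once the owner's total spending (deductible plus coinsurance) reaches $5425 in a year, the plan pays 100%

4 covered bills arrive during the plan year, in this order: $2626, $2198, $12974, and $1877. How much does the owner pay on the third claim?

$2297

Claim 1 ($2626): entire amount goes to the deductible. Owner pays $2626; OOP now $2626.
Claim 2 ($2198): $78 finishes the deductible; $2120 goes to coinsurance; coinsurance $2120 × 20% = $424. Owner pays $502; OOP now $3128.
Claim 3 ($12974): deductible met; 20% of $12974 = $2594.80. That would push OOP to $5722.80, over the $5425 cap, so owner pays $5425 − $3128 = $2297.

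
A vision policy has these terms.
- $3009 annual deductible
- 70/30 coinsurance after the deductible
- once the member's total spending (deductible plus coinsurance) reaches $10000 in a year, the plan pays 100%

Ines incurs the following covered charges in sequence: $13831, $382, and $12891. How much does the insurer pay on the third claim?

$9261.20

Claim 1 — $13831: $3009 finishes the deductible; $10822 goes to coinsurance; coinsurance $10822 × 30% = $3246.60. Member owes $6255.60 (running OOP $6255.60). Insurer: $13831 − $6255.60 = $7575.40.
Claim 2 — $382: deductible met; 30% of $382 = $114.60. Member owes $114.60 (running OOP $6370.20). Plan pays $382 − $114.60 = $267.40.
Claim 3 — $12891: deductible met; 30% of $12891 = $3867.30. OOP would hit $10237.50 > $10000, so the cap limits the member to $10000 − $6370.20 = $3629.80. Insurer: $12891 − $3629.80 = $9261.20.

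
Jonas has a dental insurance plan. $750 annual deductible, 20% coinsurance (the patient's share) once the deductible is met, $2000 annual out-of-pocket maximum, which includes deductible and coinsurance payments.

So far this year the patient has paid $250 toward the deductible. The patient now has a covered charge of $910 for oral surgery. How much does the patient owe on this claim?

$582

Remaining deductible: $750 − $250 = $500.
The remaining $410 (= $910 − $500) moves to coinsurance.
Patient's 20% share of $410 is $82.
So the patient owes $500 + $82 = $582 before any cap.
Total out-of-pocket so far would be $250 + $582 = $832, below the $2000 cap — no reduction.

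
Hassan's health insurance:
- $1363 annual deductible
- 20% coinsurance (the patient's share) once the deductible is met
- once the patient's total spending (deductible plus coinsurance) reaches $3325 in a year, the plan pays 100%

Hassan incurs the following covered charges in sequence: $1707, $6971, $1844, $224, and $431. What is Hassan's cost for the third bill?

#1 ($1707): $1363 finishes the deductible; $344 goes to coinsurance; patient's 20% is $68.80. Cost to patient: $1431.80. OOP to date $1431.80.
#2 ($6971): deductible met; 20% of $6971 = $1394.20. Patient owes $1394.20 (running OOP $2826).
#3 ($1844): deductible met; 20% of $1844 = $368.80. Patient pays $368.80; OOP now $3194.80.

$368.80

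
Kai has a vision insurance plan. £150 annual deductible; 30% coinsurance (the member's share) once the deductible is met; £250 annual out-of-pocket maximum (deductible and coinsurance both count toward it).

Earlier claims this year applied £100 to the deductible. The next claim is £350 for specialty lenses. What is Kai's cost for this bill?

£140

Remaining deductible: £150 − £100 = £50.
The remaining £300 (= £350 − £50) moves to coinsurance.
Member's 30% share of £300 is £90.
So the member owes £50 + £90 = £140 before any cap.
Year-to-date out-of-pocket becomes £100 + £140 = £240, still under the £250 maximum, so no cap applies.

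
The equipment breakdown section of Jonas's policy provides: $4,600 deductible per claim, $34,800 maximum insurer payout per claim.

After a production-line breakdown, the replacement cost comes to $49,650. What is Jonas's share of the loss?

$14,850

After the deductible, $49,650 − $4,600 = $45,050 remains.
$45,050 exceeds the $34,800 limit, so the insurer pays the limit: $34,800.
Out of pocket: $49,650 − $34,800 = $14,850.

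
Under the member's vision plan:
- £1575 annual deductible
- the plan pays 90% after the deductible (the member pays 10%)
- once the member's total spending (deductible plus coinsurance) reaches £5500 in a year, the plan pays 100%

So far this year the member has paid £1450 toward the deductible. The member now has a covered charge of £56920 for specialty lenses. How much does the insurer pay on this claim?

Remaining deductible: £1575 − £1450 = £125.
The remaining £56795 (= £56920 − £125) moves to coinsurance.
10% of £56795 = £5679.50 falls to the member.
So the member owes £125 + £5679.50 = £5804.50 before any cap.
That would bring total out-of-pocket to £7254.50, past the £5500 cap. The member is capped at £5500 − £1450 = £4050 on this claim.
Insurer pays the balance: £56920 − £4050 = £52870.

£52870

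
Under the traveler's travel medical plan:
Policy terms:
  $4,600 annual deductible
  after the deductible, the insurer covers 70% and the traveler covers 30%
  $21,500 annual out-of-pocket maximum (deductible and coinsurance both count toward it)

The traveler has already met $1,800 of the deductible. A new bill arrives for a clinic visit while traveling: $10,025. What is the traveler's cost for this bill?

$4,967.50

$1,800 of the $4,600 deductible is already met, leaving $2,800.
That leaves $10,025 − $2,800 = $7,225 for coinsurance.
30% of $7,225 = $2,167.50 falls to the traveler.
That puts the traveler's cost at $2,800 + $2,167.50 = $4,967.50 before any cap.
Year-to-date out-of-pocket becomes $1,800 + $4,967.50 = $6,767.50, still under the $21,500 maximum, so no cap applies.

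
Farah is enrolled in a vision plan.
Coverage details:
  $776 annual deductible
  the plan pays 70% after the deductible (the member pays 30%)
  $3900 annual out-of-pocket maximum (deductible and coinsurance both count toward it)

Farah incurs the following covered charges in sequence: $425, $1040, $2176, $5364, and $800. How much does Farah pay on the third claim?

#1 ($425): entire amount goes to the deductible. Cost to member: $425. OOP to date $425.
#2 ($1040): deductible takes $351, $689 remains; member's 30% is $206.70. Cost to member: $557.70. OOP to date $982.70.
#3 ($2176): 30% coinsurance on $2176 = $652.80. Cost to member: $652.80. OOP to date $1635.50.

$652.80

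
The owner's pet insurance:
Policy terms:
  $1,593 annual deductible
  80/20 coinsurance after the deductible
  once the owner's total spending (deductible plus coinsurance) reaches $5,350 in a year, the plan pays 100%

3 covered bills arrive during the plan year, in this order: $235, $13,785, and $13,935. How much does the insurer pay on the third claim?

$12,663.40

#1 ($235): all of it applies to the deductible. Cost to owner: $235. OOP to date $235. Plan pays $235 − $235 = $0.
#2 ($13,785): $1,358 to deductible, leaving $12,427; owner's 20% is $2,485.40. Cost to owner: $3,843.40. OOP to date $4,078.40. Plan pays $13,785 − $3,843.40 = $9,941.60.
#3 ($13,935): deductible met; 20% of $13,935 = $2,787. OOP would hit $6,865.40 > $5,350, so the cap limits the owner to $5,350 − $4,078.40 = $1,271.60. Insurer: $13,935 − $1,271.60 = $12,663.40.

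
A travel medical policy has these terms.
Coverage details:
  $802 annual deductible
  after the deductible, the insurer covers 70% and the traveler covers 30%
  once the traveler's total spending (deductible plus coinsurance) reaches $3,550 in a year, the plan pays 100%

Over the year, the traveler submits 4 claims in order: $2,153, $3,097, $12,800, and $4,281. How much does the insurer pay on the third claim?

$11,386.40

Claim 1 — $2,153: deductible takes $802, $1,351 remains; 30% of $1,351 = $405.30. Cost to traveler: $1,207.30. OOP to date $1,207.30. Insurer: $2,153 − $1,207.30 = $945.70.
Claim 2 — $3,097: 30% coinsurance on $3,097 = $929.10. Traveler owes $929.10 (running OOP $2,136.40). Plan pays $3,097 − $929.10 = $2,167.90.
Claim 3 — $12,800: deductible already satisfied, so traveler's share is 30% × $12,800 = $3,840. That would push OOP to $5,976.40, over the $3,550 cap, so traveler pays $3,550 − $2,136.40 = $1,413.60. Plan pays $12,800 − $1,413.60 = $11,386.40.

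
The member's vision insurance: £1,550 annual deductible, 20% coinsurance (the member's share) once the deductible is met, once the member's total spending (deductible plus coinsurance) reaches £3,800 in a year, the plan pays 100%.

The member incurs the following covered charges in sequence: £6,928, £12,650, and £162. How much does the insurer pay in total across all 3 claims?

£15,940

Claim 1 (£6,928): £1,550 to deductible, leaving £5,378; 20% of £5,378 = £1,075.60. Member owes £2,625.60 (running OOP £2,625.60). Insurer: £6,928 − £2,625.60 = £4,302.40.
Claim 2 (£12,650): deductible already satisfied, so member's share is 20% × £12,650 = £2,530. OOP would hit £5,155.60 > £3,800, so the cap limits the member to £3,800 − £2,625.60 = £1,174.40. Insurer: £12,650 − £1,174.40 = £11,475.60.
Claim 3 (£162): deductible already satisfied, so member's share is 20% × £162 = £32.40. That would push OOP to £3,832.40, over the £3,800 cap, so member pays £3,800 − £3,800 = £0. Insurer: £162 − £0 = £162.
Insurer total: £4,302.40 + £11,475.60 + £162 = £15,940.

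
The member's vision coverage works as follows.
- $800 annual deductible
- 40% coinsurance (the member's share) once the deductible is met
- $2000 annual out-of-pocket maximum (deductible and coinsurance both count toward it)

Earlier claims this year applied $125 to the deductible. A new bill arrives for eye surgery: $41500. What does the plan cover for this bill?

$125 of the $800 deductible is already met, leaving $675.
After the $675 deductible portion, $41500 − $675 = $40825 is subject to coinsurance.
40% of $40825 = $16330 falls to the member.
That puts the member's cost at $675 + $16330 = $17005 before any cap.
Adding $17005 to the $125 already spent would give $17130, which exceeds the $2000 cap; the member pays just $2000 − $125 = $1875.
Insurer pays the balance: $41500 − $1875 = $39625.

$39625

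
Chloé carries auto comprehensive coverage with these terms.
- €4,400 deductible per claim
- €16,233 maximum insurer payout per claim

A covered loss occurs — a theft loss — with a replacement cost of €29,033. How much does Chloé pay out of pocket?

€12,800

Subtract the deductible: €29,033 − €4,400 = €24,633.
The €16,233 per-incident cap binds; insurer pays €16,233.
The policyholder bears the rest of the original loss: €29,033 − €16,233 = €12,800.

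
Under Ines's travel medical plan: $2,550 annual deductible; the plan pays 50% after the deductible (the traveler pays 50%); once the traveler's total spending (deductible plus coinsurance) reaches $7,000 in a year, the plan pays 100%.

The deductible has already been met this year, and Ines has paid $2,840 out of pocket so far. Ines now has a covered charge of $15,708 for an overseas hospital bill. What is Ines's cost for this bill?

$4,160

With the deductible met, the entire $15,708 is subject to coinsurance.
50% of $15,708 = $7,854 falls to the traveler.
Adding $7,854 to the $2,840 already spent would give $10,694, which exceeds the $7,000 cap; the traveler pays just $7,000 − $2,840 = $4,160.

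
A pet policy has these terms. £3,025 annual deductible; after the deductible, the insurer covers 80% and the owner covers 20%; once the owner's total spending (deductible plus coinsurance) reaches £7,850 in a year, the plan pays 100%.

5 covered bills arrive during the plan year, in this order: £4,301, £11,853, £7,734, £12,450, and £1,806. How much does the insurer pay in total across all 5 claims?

£30,294

Bill 1, £4,301: £3,025 to deductible, leaving £1,276; coinsurance £1,276 × 20% = £255.20. Cost to owner: £3,280.20. OOP to date £3,280.20. Plan pays £4,301 − £3,280.20 = £1,020.80.
Bill 2, £11,853: 20% coinsurance on £11,853 = £2,370.60. Owner owes £2,370.60 (running OOP £5,650.80). Insurer: £11,853 − £2,370.60 = £9,482.40.
Bill 3, £7,734: deductible met; 20% of £7,734 = £1,546.80. Owner owes £1,546.80 (running OOP £7,197.60). Insurer: £7,734 − £1,546.80 = £6,187.20.
Bill 4, £12,450: 20% coinsurance on £12,450 = £2,490. Adding that to £7,197.60 gives £9,687.60, past the £7,850 cap; owner pays only £7,850 − £7,197.60 = £652.40. Plan pays £12,450 − £652.40 = £11,797.60.
Bill 5, £1,806: 20% coinsurance on £1,806 = £361.20. OOP would hit £8,211.20 > £7,850, so the cap limits the owner to £7,850 − £7,850 = £0. Insurer: £1,806 − £0 = £1,806.
Insurer total = bills − owner's total = £38,144 − £7,850 = £30,294.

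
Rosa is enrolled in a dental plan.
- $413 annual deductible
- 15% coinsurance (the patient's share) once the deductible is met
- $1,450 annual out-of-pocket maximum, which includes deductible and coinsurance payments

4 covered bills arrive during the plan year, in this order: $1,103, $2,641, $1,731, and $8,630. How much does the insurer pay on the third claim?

Claim 1 ($1,103): $413 to deductible, leaving $690; coinsurance $690 × 15% = $103.50. Cost to patient: $516.50. OOP to date $516.50. Plan pays $1,103 − $516.50 = $586.50.
Claim 2 ($2,641): deductible already satisfied, so patient's share is 15% × $2,641 = $396.15. Cost to patient: $396.15. OOP to date $912.65. Plan pays $2,641 − $396.15 = $2,244.85.
Claim 3 ($1,731): deductible met; 15% of $1,731 = $259.65. Patient pays $259.65; OOP now $1,172.30. Insurer: $1,731 − $259.65 = $1,471.35.

$1,471.35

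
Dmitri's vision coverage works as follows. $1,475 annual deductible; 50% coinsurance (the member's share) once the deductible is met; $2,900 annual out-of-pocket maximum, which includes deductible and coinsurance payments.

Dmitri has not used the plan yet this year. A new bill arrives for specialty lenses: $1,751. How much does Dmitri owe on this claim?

Deductible not yet touched, so the first $1,475 of the bill goes to the deductible.
That leaves $1,751 − $1,475 = $276 for coinsurance.
50% of $276 = $138 falls to the member.
So the member owes $1,475 + $138 = $1,613 before any cap.
Cumulative spending $0 + $1,613 = $1,613 stays under the $2,900 maximum.

$1,613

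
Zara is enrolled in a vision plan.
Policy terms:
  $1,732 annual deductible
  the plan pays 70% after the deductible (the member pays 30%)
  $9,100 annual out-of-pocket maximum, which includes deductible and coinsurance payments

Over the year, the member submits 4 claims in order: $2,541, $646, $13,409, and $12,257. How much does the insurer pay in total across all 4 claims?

Bill 1, $2,541: deductible takes $1,732, $809 remains; 30% of $809 = $242.70. Member pays $1,974.70; OOP now $1,974.70. Insurer: $2,541 − $1,974.70 = $566.30.
Bill 2, $646: deductible met; 30% of $646 = $193.80. Member owes $193.80 (running OOP $2,168.50). Insurer: $646 − $193.80 = $452.20.
Bill 3, $13,409: deductible already satisfied, so member's share is 30% × $13,409 = $4,022.70. Member owes $4,022.70 (running OOP $6,191.20). Plan pays $13,409 − $4,022.70 = $9,386.30.
Bill 4, $12,257: deductible already satisfied, so member's share is 30% × $12,257 = $3,677.10. OOP would hit $9,868.30 > $9,100, so the cap limits the member to $9,100 − $6,191.20 = $2,908.80. Insurer: $12,257 − $2,908.80 = $9,348.20.
Insurer total = bills − member's total = $28,853 − $9,100 = $19,753.

$19,753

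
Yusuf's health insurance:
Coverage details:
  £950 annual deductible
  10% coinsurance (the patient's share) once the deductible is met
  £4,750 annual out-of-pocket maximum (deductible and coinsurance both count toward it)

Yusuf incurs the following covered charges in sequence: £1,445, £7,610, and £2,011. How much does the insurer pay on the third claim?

#1 (£1,445): £950 finishes the deductible; £495 goes to coinsurance; patient's 10% is £49.50. Patient owes £999.50 (running OOP £999.50). Plan pays £1,445 − £999.50 = £445.50.
#2 (£7,610): deductible met; 10% of £7,610 = £761. Patient pays £761; OOP now £1,760.50. Plan pays £7,610 − £761 = £6,849.
#3 (£2,011): 10% coinsurance on £2,011 = £201.10. Patient pays £201.10; OOP now £1,961.60. Insurer: £2,011 − £201.10 = £1,809.90.

£1,809.90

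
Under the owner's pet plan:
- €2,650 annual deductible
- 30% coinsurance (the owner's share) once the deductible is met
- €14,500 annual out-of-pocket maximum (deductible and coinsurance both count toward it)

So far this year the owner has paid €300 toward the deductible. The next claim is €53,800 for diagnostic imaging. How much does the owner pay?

€14,200

Remaining deductible: €2,650 − €300 = €2,350.
The remaining €51,450 (= €53,800 − €2,350) moves to coinsurance.
30% of €51,450 = €15,435 falls to the owner.
So the owner owes €2,350 + €15,435 = €17,785 before any cap.
That would bring total out-of-pocket to €18,085, past the €14,500 cap. The owner is capped at €14,500 − €300 = €14,200 on this claim.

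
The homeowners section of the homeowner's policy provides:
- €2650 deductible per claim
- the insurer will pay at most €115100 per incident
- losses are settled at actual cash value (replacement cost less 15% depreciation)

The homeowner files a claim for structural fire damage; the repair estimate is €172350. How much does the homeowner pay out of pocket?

€57250

At 15% depreciation, ACV = €172350 − €25852.50 = €146497.50.
After the deductible, €146497.50 − €2650 = €143847.50 remains.
Since €143847.50 > €115100, the payout is capped at €115100.
Out of pocket: €172350 − €115100 = €57250.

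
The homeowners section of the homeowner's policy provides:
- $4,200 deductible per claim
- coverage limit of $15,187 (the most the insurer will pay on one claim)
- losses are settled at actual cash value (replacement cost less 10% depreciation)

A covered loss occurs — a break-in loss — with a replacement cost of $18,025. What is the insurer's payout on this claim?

Depreciate 10%: the covered value is $18,025 × 0.9 = $16,222.50.
After the deductible, $16,222.50 − $4,200 = $12,022.50 remains.
That's under the $15,187 cap, so the insurer reimburses the full $12,022.50.

$12,022.50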